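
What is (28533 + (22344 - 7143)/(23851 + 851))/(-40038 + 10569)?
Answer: -78315263/80882582 ≈ -0.96826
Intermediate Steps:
(28533 + (22344 - 7143)/(23851 + 851))/(-40038 + 10569) = (28533 + 15201/24702)/(-29469) = (28533 + 15201*(1/24702))*(-1/29469) = (28533 + 5067/8234)*(-1/29469) = (234945789/8234)*(-1/29469) = -78315263/80882582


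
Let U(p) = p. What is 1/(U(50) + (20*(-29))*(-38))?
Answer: 1/22090 ≈ 4.5269e-5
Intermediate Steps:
1/(U(50) + (20*(-29))*(-38)) = 1/(50 + (20*(-29))*(-38)) = 1/(50 - 580*(-38)) = 1/(50 + 22040) = 1/22090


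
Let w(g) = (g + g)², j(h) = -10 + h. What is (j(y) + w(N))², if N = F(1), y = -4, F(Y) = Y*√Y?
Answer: 100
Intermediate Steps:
F(Y) = Y^(3/2)
N = 1 (N = 1^(3/2) = 1)
w(g) = 4*g² (w(g) = (2*g)² = 4*g²)
(j(y) + w(N))² = ((-10 - 4) + 4*1²)² = (-14 + 4*1)² = (-14 + 4)² = (-10)² = 100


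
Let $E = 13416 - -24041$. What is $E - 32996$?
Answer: $4461$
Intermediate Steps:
$E = 37457$ ($E = 13416 + 24041 = 37457$)
$E - 32996 = 37457 - 32996 = 4461$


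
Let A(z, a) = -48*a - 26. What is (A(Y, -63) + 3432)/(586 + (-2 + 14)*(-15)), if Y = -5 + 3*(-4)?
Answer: 3215/203 ≈ 15.837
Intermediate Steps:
Y = -17 (Y = -5 - 12 = -17)
A(z, a) = -26 - 48*a
(A(Y, -63) + 3432)/(586 + (-2 + 14)*(-15)) = ((-26 - 48*(-63)) + 3432)/(586 + (-2 + 14)*(-15)) = ((-26 + 3024) + 3432)/(586 + 12*(-15)) = (2998 + 3432)/(586 - 180) = 6430/406 = 6430*(1/406) = 3215/203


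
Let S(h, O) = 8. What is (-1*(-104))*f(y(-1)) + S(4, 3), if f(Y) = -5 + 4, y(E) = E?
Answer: -96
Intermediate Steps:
f(Y) = -1
(-1*(-104))*f(y(-1)) + S(4, 3) = -1*(-104)*(-1) + 8 = 104*(-1) + 8 = -104 + 8 = -96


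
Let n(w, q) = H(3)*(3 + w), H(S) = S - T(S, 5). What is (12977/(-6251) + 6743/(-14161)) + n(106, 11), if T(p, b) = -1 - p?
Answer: 506128991/665567 ≈ 760.45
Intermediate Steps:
H(S) = 1 + 2*S (H(S) = S - (-1 - S) = S + (1 + S) = 1 + 2*S)
n(w, q) = 21 + 7*w (n(w, q) = (1 + 2*3)*(3 + w) = (1 + 6)*(3 + w) = 7*(3 + w) = 21 + 7*w)
(12977/(-6251) + 6743/(-14161)) + n(106, 11) = (12977/(-6251) + 6743/(-14161)) + (21 + 7*106) = (12977*(-1/6251) + 6743*(-1/14161)) + (21 + 742) = (-683/329 - 6743/14161) + 763 = -1698630/665567 + 763 = 506128991/665567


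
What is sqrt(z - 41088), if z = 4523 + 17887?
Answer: I*sqrt(18678) ≈ 136.67*I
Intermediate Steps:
z = 22410
sqrt(z - 41088) = sqrt(22410 - 41088) = sqrt(-18678) = I*sqrt(18678)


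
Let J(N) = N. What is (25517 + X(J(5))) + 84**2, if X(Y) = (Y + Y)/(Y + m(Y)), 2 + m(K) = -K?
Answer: 32568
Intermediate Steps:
m(K) = -2 - K
X(Y) = -Y (X(Y) = (Y + Y)/(Y + (-2 - Y)) = (2*Y)/(-2) = (2*Y)*(-1/2) = -Y)
(25517 + X(J(5))) + 84**2 = (25517 - 1*5) + 84**2 = (25517 - 5) + 7056 = 25512 + 7056 = 32568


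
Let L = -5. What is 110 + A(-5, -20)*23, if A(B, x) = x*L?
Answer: 2410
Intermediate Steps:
A(B, x) = -5*x (A(B, x) = x*(-5) = -5*x)
110 + A(-5, -20)*23 = 110 - 5*(-20)*23 = 110 + 100*23 = 110 + 2300 = 2410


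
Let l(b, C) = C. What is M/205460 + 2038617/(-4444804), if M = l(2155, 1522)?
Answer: -14717473469/32615336780 ≈ -0.45124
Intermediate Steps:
M = 1522
M/205460 + 2038617/(-4444804) = 1522/205460 + 2038617/(-4444804) = 1522*(1/205460) + 2038617*(-1/4444804) = 761/102730 - 291231/634972 = -14717473469/32615336780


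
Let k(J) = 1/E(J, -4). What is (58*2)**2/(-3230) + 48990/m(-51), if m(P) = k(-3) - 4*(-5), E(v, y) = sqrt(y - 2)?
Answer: 9478108072/3877615 + 48990*I*sqrt(6)/2401 ≈ 2444.3 + 49.979*I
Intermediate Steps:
E(v, y) = sqrt(-2 + y)
k(J) = -I*sqrt(6)/6 (k(J) = 1/(sqrt(-2 - 4)) = 1/(sqrt(-6)) = 1/(I*sqrt(6)) = -I*sqrt(6)/6)
m(P) = 20 - I*sqrt(6)/6 (m(P) = -I*sqrt(6)/6 - 4*(-5) = -I*sqrt(6)/6 + 20 = 20 - I*sqrt(6)/6)
(58*2)**2/(-3230) + 48990/m(-51) = (58*2)**2/(-3230) + 48990/(20 - I*sqrt(6)/6) = 116**2*(-1/3230) + 48990/(20 - I*sqrt(6)/6) = 13456*(-1/3230) + 48990/(20 - I*sqrt(6)/6) = -6728/1615 + 48990/(20 - I*sqrt(6)/6)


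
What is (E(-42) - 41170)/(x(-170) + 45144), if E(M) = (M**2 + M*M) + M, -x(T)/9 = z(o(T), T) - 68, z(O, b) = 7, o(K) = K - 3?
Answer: -37684/45693 ≈ -0.82472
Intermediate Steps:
o(K) = -3 + K
x(T) = 549 (x(T) = -9*(7 - 68) = -9*(-61) = 549)
E(M) = M + 2*M**2 (E(M) = (M**2 + M**2) + M = 2*M**2 + M = M + 2*M**2)
(E(-42) - 41170)/(x(-170) + 45144) = (-42*(1 + 2*(-42)) - 41170)/(549 + 45144) = (-42*(1 - 84) - 41170)/45693 = (-42*(-83) - 41170)*(1/45693) = (3486 - 41170)*(1/45693) = -37684*1/45693 = -37684/45693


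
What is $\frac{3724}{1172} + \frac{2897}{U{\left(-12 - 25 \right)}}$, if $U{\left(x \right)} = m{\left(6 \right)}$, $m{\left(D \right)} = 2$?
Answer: $\frac{850683}{586} \approx 1451.7$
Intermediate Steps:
$U{\left(x \right)} = 2$
$\frac{3724}{1172} + \frac{2897}{U{\left(-12 - 25 \right)}} = \frac{3724}{1172} + \frac{2897}{2} = 3724 \cdot \frac{1}{1172} + 2897 \cdot \frac{1}{2} = \frac{931}{293} + \frac{2897}{2} = \frac{850683}{586}$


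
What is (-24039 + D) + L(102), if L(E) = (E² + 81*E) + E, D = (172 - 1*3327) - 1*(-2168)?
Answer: -6258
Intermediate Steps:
D = -987 (D = (172 - 3327) + 2168 = -3155 + 2168 = -987)
L(E) = E² + 82*E
(-24039 + D) + L(102) = (-24039 - 987) + 102*(82 + 102) = -25026 + 102*184 = -25026 + 18768 = -6258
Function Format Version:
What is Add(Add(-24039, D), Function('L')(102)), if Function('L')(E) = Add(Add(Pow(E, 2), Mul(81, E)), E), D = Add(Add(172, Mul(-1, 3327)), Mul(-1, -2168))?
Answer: -6258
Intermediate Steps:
D = -987 (D = Add(Add(172, -3327), 2168) = Add(-3155, 2168) = -987)
Function('L')(E) = Add(Pow(E, 2), Mul(82, E))
Add(Add(-24039, D), Function('L')(102)) = Add(Add(-24039, -987), Mul(102, Add(82, 102))) = Add(-25026, Mul(102, 184)) = Add(-25026, 18768) = -6258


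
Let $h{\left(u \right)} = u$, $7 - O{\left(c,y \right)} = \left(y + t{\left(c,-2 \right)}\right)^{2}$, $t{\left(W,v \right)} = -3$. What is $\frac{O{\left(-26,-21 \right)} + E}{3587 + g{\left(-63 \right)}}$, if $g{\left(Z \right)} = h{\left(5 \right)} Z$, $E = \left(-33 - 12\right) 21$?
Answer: $- \frac{757}{1636} \approx -0.46271$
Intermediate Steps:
$E = -945$ ($E = \left(-45\right) 21 = -945$)
$O{\left(c,y \right)} = 7 - \left(-3 + y\right)^{2}$ ($O{\left(c,y \right)} = 7 - \left(y - 3\right)^{2} = 7 - \left(-3 + y\right)^{2}$)
$g{\left(Z \right)} = 5 Z$
$\frac{O{\left(-26,-21 \right)} + E}{3587 + g{\left(-63 \right)}} = \frac{\left(7 - \left(-3 - 21\right)^{2}\right) - 945}{3587 + 5 \left(-63\right)} = \frac{\left(7 - \left(-24\right)^{2}\right) - 945}{3587 - 315} = \frac{\left(7 - 576\right) - 945}{3272} = \left(\left(7 - 576\right) - 945\right) \frac{1}{3272} = \left(-569 - 945\right) \frac{1}{3272} = \left(-1514\right) \frac{1}{3272} = - \frac{757}{1636}$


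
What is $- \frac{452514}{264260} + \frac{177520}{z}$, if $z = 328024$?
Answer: $- \frac{6345251071}{5417726390} \approx -1.1712$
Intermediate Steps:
$- \frac{452514}{264260} + \frac{177520}{z} = - \frac{452514}{264260} + \frac{177520}{328024} = \left(-452514\right) \frac{1}{264260} + 177520 \cdot \frac{1}{328024} = - \frac{226257}{132130} + \frac{22190}{41003} = - \frac{6345251071}{5417726390}$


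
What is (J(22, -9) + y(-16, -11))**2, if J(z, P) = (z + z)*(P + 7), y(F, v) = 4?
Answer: 7056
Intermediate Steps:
J(z, P) = 2*z*(7 + P) (J(z, P) = (2*z)*(7 + P) = 2*z*(7 + P))
(J(22, -9) + y(-16, -11))**2 = (2*22*(7 - 9) + 4)**2 = (2*22*(-2) + 4)**2 = (-88 + 4)**2 = (-84)**2 = 7056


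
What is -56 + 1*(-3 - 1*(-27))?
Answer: -32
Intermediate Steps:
-56 + 1*(-3 - 1*(-27)) = -56 + 1*(-3 + 27) = -56 + 1*24 = -56 + 24 = -32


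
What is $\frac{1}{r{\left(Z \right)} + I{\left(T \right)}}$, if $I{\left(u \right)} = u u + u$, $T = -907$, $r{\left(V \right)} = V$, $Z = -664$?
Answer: $\frac{1}{821078} \approx 1.2179 \cdot 10^{-6}$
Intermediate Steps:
$I{\left(u \right)} = u + u^{2}$ ($I{\left(u \right)} = u^{2} + u = u + u^{2}$)
$\frac{1}{r{\left(Z \right)} + I{\left(T \right)}} = \frac{1}{-664 - 907 \left(1 - 907\right)} = \frac{1}{-664 - -821742} = \frac{1}{-664 + 821742} = \frac{1}{821078}$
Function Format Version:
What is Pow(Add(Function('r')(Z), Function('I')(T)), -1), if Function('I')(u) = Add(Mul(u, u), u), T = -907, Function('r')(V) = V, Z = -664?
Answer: Rational(1, 821078) ≈ 1.2179e-6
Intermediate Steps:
Function('I')(u) = Add(u, Pow(u, 2)) (Function('I')(u) = Add(Pow(u, 2), u) = Add(u, Pow(u, 2)))
Pow(Add(Function('r')(Z), Function('I')(T)), -1) = Pow(Add(-664, Mul(-907, Add(1, -907))), -1) = Pow(Add(-664, Mul(-907, -906)), -1) = Pow(Add(-664, 821742), -1) = Pow(821078, -1) = Rational(1, 821078)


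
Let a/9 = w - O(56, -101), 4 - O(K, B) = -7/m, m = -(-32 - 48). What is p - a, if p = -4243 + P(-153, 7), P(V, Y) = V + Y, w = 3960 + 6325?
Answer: -7753377/80 ≈ -96917.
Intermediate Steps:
m = 80 (m = -1*(-80) = 80)
w = 10285
O(K, B) = 327/80 (O(K, B) = 4 - (-7)/80 = 4 - 1*(-7/80) = 4 + 7/80 = 327/80)
p = -4389 (p = -4243 + (-153 + 7) = -4243 - 146 = -4389)
a = 7402257/80 (a = 9*(10285 - 1*327/80) = 9*(10285 - 327/80) = 9*(822473/80) = 7402257/80 ≈ 92528.)
p - a = -4389 - 1*7402257/80 = -4389 - 7402257/80 = -7753377/80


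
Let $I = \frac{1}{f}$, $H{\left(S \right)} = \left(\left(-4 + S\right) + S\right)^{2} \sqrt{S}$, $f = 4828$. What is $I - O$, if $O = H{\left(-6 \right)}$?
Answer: $\frac{1}{4828} - 256 i \sqrt{6} \approx 0.00020713 - 627.07 i$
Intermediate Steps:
$H{\left(S \right)} = \sqrt{S} \left(-4 + 2 S\right)^{2}$ ($H{\left(S \right)} = \left(-4 + 2 S\right)^{2} \sqrt{S} = \sqrt{S} \left(-4 + 2 S\right)^{2}$)
$I = \frac{1}{4828} \approx 0.00020713$
$O = 256 i \sqrt{6}$ ($O = 4 \sqrt{-6} \left(-2 - 6\right)^{2} = 4 i \sqrt{6} \left(-8\right)^{2} = 4 i \sqrt{6} \cdot 64 = 256 i \sqrt{6} \approx 627.07 i$)
$I - O = \frac{1}{4828} - 256 i \sqrt{6}$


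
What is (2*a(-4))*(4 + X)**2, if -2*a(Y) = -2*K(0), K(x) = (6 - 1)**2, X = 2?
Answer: 1800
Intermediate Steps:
K(x) = 25 (K(x) = 5**2 = 25)
a(Y) = 25 (a(Y) = -(-1)*25 = -1/2*(-50) = 25)
(2*a(-4))*(4 + X)**2 = (2*25)*(4 + 2)**2 = 50*6**2 = 50*36 = 1800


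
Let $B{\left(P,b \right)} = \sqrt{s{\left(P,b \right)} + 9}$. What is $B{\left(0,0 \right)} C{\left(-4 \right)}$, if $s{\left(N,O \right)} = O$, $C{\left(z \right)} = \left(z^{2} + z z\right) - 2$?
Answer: $90$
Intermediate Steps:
$C{\left(z \right)} = -2 + 2 z^{2}$ ($C{\left(z \right)} = \left(z^{2} + z^{2}\right) - 2 = 2 z^{2} - 2 = -2 + 2 z^{2}$)
$B{\left(P,b \right)} = \sqrt{9 + b}$ ($B{\left(P,b \right)} = \sqrt{b + 9} = \sqrt{9 + b}$)
$B{\left(0,0 \right)} C{\left(-4 \right)} = \sqrt{9 + 0} \left(-2 + 2 \left(-4\right)^{2}\right) = \sqrt{9} \left(-2 + 2 \cdot 16\right) = 3 \left(-2 + 32\right) = 3 \cdot 30 = 90$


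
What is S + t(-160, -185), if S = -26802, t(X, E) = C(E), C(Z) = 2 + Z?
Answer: -26985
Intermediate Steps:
t(X, E) = 2 + E
S + t(-160, -185) = -26802 + (2 - 185) = -26802 - 183 = -26985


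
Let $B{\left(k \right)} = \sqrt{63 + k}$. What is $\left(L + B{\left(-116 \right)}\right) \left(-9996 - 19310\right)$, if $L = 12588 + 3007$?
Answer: $-457027070 - 29306 i \sqrt{53} \approx -4.5703 \cdot 10^{8} - 2.1335 \cdot 10^{5} i$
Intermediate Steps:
$L = 15595$
$\left(L + B{\left(-116 \right)}\right) \left(-9996 - 19310\right) = \left(15595 + \sqrt{63 - 116}\right) \left(-9996 - 19310\right) = \left(15595 + \sqrt{-53}\right) \left(-29306\right) = \left(15595 + i \sqrt{53}\right) \left(-29306\right) = -457027070 - 29306 i \sqrt{53}$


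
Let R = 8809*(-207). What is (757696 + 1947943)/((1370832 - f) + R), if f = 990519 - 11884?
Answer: -2705639/1431266 ≈ -1.8904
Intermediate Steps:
f = 978635
R = -1823463
(757696 + 1947943)/((1370832 - f) + R) = (757696 + 1947943)/((1370832 - 1*978635) - 1823463) = 2705639/((1370832 - 978635) - 1823463) = 2705639/(392197 - 1823463) = 2705639/(-1431266) = 2705639*(-1/1431266) = -2705639/1431266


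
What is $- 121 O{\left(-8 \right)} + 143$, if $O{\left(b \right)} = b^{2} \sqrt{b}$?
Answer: $143 - 15488 i \sqrt{2} \approx 143.0 - 21903.0 i$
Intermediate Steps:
$O{\left(b \right)} = b^{\frac{5}{2}}$
$- 121 O{\left(-8 \right)} + 143 = - 121 \left(-8\right)^{\frac{5}{2}} + 143 = - 121 \cdot 128 i \sqrt{2} + 143 = - 15488 i \sqrt{2} + 143 = 143 - 15488 i \sqrt{2}$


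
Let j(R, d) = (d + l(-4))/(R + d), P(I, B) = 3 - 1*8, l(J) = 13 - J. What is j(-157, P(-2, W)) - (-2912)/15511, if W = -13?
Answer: 47602/418797 ≈ 0.11366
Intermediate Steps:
P(I, B) = -5 (P(I, B) = 3 - 8 = -5)
j(R, d) = (17 + d)/(R + d) (j(R, d) = (d + (13 - 1*(-4)))/(R + d) = (d + (13 + 4))/(R + d) = (d + 17)/(R + d) = (17 + d)/(R + d))
j(-157, P(-2, W)) - (-2912)/15511 = (17 - 5)/(-157 - 5) - (-2912)/15511 = 12/(-162) - (-2912)/15511 = -1/162*12 - 1*(-2912/15511) = -2/27 + 2912/15511 = 47602/418797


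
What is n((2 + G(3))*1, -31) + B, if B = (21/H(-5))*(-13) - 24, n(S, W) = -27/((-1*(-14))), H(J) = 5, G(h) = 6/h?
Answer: -5637/70 ≈ -80.529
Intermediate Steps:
n(S, W) = -27/14
B = -393/5 (B = (21/5)*(-13) - 24 = -273/5 - 24 = -393/5 ≈ -78.600)
n((2 + G(3))*1, -31) + B = -27/14 - 393/5 = -5637/70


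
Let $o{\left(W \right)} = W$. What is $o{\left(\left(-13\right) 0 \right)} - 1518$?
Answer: $-1518$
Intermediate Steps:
$o{\left(\left(-13\right) 0 \right)} - 1518 = \left(-13\right) 0 - 1518 = 0 - 1518 = -1518$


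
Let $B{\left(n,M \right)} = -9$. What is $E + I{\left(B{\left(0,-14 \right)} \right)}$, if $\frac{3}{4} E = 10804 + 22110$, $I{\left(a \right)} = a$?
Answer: $\frac{131629}{3} \approx 43876.0$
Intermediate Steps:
$E = \frac{131656}{3}$ ($E = \frac{4 \left(10804 + 22110\right)}{3} = \frac{4}{3} \cdot 32914 = \frac{131656}{3} \approx 43885.0$)
$E + I{\left(B{\left(0,-14 \right)} \right)} = \frac{131656}{3} - 9 = \frac{131629}{3}$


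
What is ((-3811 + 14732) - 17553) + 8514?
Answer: 1882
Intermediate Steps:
((-3811 + 14732) - 17553) + 8514 = (10921 - 17553) + 8514 = -6632 + 8514 = 1882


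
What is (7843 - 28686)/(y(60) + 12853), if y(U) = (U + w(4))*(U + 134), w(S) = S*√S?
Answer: -20843/26045 ≈ -0.80027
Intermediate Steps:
w(S) = S^(3/2)
y(U) = (8 + U)*(134 + U) (y(U) = (U + 4^(3/2))*(U + 134) = (U + 8)*(134 + U) = (8 + U)*(134 + U))
(7843 - 28686)/(y(60) + 12853) = (7843 - 28686)/((1072 + 60² + 142*60) + 12853) = -20843/((1072 + 3600 + 8520) + 12853) = -20843/(13192 + 12853) = -20843/26045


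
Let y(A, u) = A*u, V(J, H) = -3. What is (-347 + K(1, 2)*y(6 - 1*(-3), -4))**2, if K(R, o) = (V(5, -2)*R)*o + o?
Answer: 41209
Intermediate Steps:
K(R, o) = o - 3*R*o (K(R, o) = (-3*R)*o + o = -3*R*o + o = o - 3*R*o)
(-347 + K(1, 2)*y(6 - 1*(-3), -4))**2 = (-347 + (2*(1 - 3*1))*((6 - 1*(-3))*(-4)))**2 = (-347 + (2*(1 - 3))*((6 + 3)*(-4)))**2 = (-347 + (2*(-2))*(9*(-4)))**2 = (-347 - 4*(-36))**2 = (-347 + 144)**2 = (-203)**2 = 41209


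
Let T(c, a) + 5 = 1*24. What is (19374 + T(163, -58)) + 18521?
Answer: 37914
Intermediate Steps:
T(c, a) = 19 (T(c, a) = -5 + 1*24 = -5 + 24 = 19)
(19374 + T(163, -58)) + 18521 = (19374 + 19) + 18521 = 19393 + 18521 = 37914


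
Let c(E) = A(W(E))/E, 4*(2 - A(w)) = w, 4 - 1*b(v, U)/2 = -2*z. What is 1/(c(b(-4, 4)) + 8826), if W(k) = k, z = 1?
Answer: 12/105911 ≈ 0.00011330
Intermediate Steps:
b(v, U) = 12 (b(v, U) = 8 - (-4) = 8 - 2*(-2) = 8 + 4 = 12)
A(w) = 2 - w/4
c(E) = (2 - E/4)/E
1/(c(b(-4, 4)) + 8826) = 1/((¼)*(8 - 1*12)/12 + 8826) = 1/((¼)*(1/12)*(8 - 12) + 8826) = 1/((¼)*(1/12)*(-4) + 8826) = 1/(-1/12 + 8826) = 1/(105911/12) = 12/105911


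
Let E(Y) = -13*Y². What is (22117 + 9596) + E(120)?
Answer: -155487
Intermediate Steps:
(22117 + 9596) + E(120) = (22117 + 9596) - 13*120² = 31713 - 13*14400 = 31713 - 187200 = -155487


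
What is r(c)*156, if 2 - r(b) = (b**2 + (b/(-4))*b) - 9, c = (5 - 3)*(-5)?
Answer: -9984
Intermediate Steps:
c = -10 (c = 2*(-5) = -10)
r(b) = 11 - 3*b**2/4 (r(b) = 2 - ((b**2 + (b/(-4))*b) - 9) = 2 - ((b**2 + (b*(-1/4))*b) - 9) = 2 - ((b**2 + (-b/4)*b) - 9) = 2 - ((b**2 - b**2/4) - 9) = 2 - (3*b**2/4 - 9) = 2 - (-9 + 3*b**2/4) = 2 + (9 - 3*b**2/4) = 11 - 3*b**2/4)
r(c)*156 = (11 - 3/4*(-10)**2)*156 = (11 - 3/4*100)*156 = (11 - 75)*156 = -64*156 = -9984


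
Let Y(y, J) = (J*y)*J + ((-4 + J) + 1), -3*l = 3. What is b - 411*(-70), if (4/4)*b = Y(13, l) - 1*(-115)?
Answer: 28894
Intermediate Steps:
l = -1 (l = -⅓*3 = -1)
Y(y, J) = -3 + J + y*J² (Y(y, J) = y*J² + (-3 + J) = -3 + J + y*J²)
b = 124 (b = (-3 - 1 + 13*(-1)²) - 1*(-115) = (-3 - 1 + 13*1) + 115 = (-3 - 1 + 13) + 115 = 9 + 115 = 124)
b - 411*(-70) = 124 - 411*(-70) = 124 + 28770 = 28894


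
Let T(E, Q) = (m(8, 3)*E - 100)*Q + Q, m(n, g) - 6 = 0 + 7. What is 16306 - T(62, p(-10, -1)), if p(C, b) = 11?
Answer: 8529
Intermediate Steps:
m(n, g) = 13 (m(n, g) = 6 + (0 + 7) = 6 + 7 = 13)
T(E, Q) = Q + Q*(-100 + 13*E) (T(E, Q) = (13*E - 100)*Q + Q = (-100 + 13*E)*Q + Q = Q*(-100 + 13*E) + Q = Q + Q*(-100 + 13*E))
16306 - T(62, p(-10, -1)) = 16306 - 11*(-99 + 13*62) = 16306 - 11*(-99 + 806) = 16306 - 11*707 = 16306 - 1*7777 = 16306 - 7777 = 8529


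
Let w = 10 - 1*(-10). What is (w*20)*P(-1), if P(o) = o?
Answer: -400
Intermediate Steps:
w = 20 (w = 10 + 10 = 20)
(w*20)*P(-1) = (20*20)*(-1) = 400*(-1) = -400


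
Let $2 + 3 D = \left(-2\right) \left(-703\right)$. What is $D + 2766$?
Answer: $3234$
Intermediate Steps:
$D = 468$ ($D = - \frac{2}{3} + \frac{\left(-2\right) \left(-703\right)}{3} = - \frac{2}{3} + \frac{1}{3} \cdot 1406 = - \frac{2}{3} + \frac{1406}{3} = 468$)
$D + 2766 = 468 + 2766 = 3234$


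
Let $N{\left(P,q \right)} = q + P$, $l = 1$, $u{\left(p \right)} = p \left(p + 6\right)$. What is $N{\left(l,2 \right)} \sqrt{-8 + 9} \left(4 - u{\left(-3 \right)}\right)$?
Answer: $39$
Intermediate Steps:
$u{\left(p \right)} = p \left(6 + p\right)$
$N{\left(P,q \right)} = P + q$
$N{\left(l,2 \right)} \sqrt{-8 + 9} \left(4 - u{\left(-3 \right)}\right) = \left(1 + 2\right) \sqrt{-8 + 9} \left(4 - - 3 \left(6 - 3\right)\right) = 3 \sqrt{1} \left(4 - \left(-3\right) 3\right) = 3 \cdot 1 \left(4 - -9\right) = 3 \left(4 + 9\right) = 3 \cdot 13 = 39$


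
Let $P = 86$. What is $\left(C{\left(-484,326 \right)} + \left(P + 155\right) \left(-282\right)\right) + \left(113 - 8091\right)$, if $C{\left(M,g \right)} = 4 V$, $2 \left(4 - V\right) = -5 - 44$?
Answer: $-75826$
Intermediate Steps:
$V = \frac{57}{2}$ ($V = 4 - \frac{-5 - 44}{2} = 4 - - \frac{49}{2} = 4 + \frac{49}{2} = \frac{57}{2} \approx 28.5$)
$C{\left(M,g \right)} = 114$ ($C{\left(M,g \right)} = 4 \cdot \frac{57}{2} = 114$)
$\left(C{\left(-484,326 \right)} + \left(P + 155\right) \left(-282\right)\right) + \left(113 - 8091\right) = \left(114 + \left(86 + 155\right) \left(-282\right)\right) + \left(113 - 8091\right) = \left(114 + 241 \left(-282\right)\right) + \left(113 - 8091\right) = \left(114 - 67962\right) - 7978 = -67848 - 7978 = -75826$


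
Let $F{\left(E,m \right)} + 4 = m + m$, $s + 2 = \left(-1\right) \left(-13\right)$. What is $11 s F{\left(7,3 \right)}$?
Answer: $242$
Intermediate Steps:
$s = 11$ ($s = -2 - -13 = -2 + 13 = 11$)
$F{\left(E,m \right)} = -4 + 2 m$ ($F{\left(E,m \right)} = -4 + \left(m + m\right) = -4 + 2 m$)
$11 s F{\left(7,3 \right)} = 11 \cdot 11 \left(-4 + 2 \cdot 3\right) = 121 \left(-4 + 6\right) = 121 \cdot 2 = 242$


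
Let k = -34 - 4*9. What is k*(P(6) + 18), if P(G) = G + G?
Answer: -2100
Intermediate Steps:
P(G) = 2*G
k = -70 (k = -34 - 1*36 = -34 - 36 = -70)
k*(P(6) + 18) = -70*(2*6 + 18) = -70*(12 + 18) = -70*30 = -2100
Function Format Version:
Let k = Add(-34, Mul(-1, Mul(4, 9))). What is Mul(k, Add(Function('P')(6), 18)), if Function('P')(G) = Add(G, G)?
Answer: -2100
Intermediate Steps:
Function('P')(G) = Mul(2, G)
k = -70 (k = Add(-34, Mul(-1, 36)) = Add(-34, -36) = -70)
Mul(k, Add(Function('P')(6), 18)) = Mul(-70, Add(Mul(2, 6), 18)) = Mul(-70, Add(12, 18)) = Mul(-70, 30) = -2100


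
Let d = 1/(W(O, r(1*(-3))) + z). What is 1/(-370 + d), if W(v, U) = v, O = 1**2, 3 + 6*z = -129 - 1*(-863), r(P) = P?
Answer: -737/272684 ≈ -0.0027028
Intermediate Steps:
z = 731/6 (z = -1/2 + (-129 - 1*(-863))/6 = -1/2 + (-129 + 863)/6 = -1/2 + (1/6)*734 = -1/2 + 367/3 = 731/6 ≈ 121.83)
O = 1
d = 6/737 (d = 1/(1 + 731/6) = 1/(737/6) = 6/737 ≈ 0.0081411)
1/(-370 + d) = 1/(-370 + 6/737) = 1/(-272684/737) = -737/272684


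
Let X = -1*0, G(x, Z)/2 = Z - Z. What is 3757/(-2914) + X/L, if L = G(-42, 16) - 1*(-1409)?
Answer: -3757/2914 ≈ -1.2893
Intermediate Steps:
G(x, Z) = 0 (G(x, Z) = 2*(Z - Z) = 2*0 = 0)
X = 0
L = 1409 (L = 0 - 1*(-1409) = 0 + 1409 = 1409)
3757/(-2914) + X/L = 3757/(-2914) + 0/1409 = 3757*(-1/2914) + 0*(1/1409) = -3757/2914 + 0 = -3757/2914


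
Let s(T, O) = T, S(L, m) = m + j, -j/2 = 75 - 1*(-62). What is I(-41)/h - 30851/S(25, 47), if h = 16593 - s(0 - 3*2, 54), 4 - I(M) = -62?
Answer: 15518507/114181 ≈ 135.91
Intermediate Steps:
j = -274 (j = -2*(75 - 1*(-62)) = -2*(75 + 62) = -2*137 = -274)
S(L, m) = -274 + m (S(L, m) = m - 274 = -274 + m)
I(M) = 66 (I(M) = 4 - 1*(-62) = 4 + 62 = 66)
h = 16599 (h = 16593 - (0 - 3*2) = 16593 - (0 - 6) = 16593 - 1*(-6) = 16593 + 6 = 16599)
I(-41)/h - 30851/S(25, 47) = 66/16599 - 30851/(-274 + 47) = 66*(1/16599) - 30851/(-227) = 2/503 - 30851*(-1/227) = 2/503 + 30851/227 = 15518507/114181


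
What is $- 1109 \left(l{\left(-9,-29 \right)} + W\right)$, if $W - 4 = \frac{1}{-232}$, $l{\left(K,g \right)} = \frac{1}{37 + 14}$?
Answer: $- \frac{52687481}{11832} \approx -4453.0$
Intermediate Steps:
$l{\left(K,g \right)} = \frac{1}{51}$
$W = \frac{927}{232}$ ($W = 4 + \frac{1}{-232} = 4 - \frac{1}{232} = \frac{927}{232} \approx 3.9957$)
$- 1109 \left(l{\left(-9,-29 \right)} + W\right) = - 1109 \left(\frac{1}{51} + \frac{927}{232}\right) = \left(-1109\right) \frac{47509}{11832} = - \frac{52687481}{11832}$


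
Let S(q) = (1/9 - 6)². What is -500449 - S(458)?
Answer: -40539178/81 ≈ -5.0048e+5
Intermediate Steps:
S(q) = 2809/81 (S(q) = (⅑ - 6)² = (-53/9)² = 2809/81)
-500449 - S(458) = -500449 - 1*2809/81 = -500449 - 2809/81 = -40539178/81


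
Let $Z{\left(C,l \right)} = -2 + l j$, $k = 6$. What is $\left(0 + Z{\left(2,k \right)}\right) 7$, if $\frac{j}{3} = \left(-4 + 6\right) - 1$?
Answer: $112$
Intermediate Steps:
$j = 3$ ($j = 3 \left(\left(-4 + 6\right) - 1\right) = 3 \left(2 - 1\right) = 3 \cdot 1 = 3$)
$Z{\left(C,l \right)} = -2 + 3 l$ ($Z{\left(C,l \right)} = -2 + l 3 = -2 + 3 l$)
$\left(0 + Z{\left(2,k \right)}\right) 7 = \left(0 + \left(-2 + 3 \cdot 6\right)\right) 7 = \left(0 + \left(-2 + 18\right)\right) 7 = \left(0 + 16\right) 7 = 16 \cdot 7 = 112$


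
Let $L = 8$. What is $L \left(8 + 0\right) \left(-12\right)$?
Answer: $-768$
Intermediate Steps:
$L \left(8 + 0\right) \left(-12\right) = 8 \left(8 + 0\right) \left(-12\right) = 8 \cdot 8 \left(-12\right) = 64 \left(-12\right) = -768$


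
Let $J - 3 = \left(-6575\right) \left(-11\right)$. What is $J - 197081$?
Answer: $-124753$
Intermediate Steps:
$J = 72328$ ($J = 3 - -72325 = 3 + 72325 = 72328$)
$J - 197081 = 72328 - 197081 = -124753$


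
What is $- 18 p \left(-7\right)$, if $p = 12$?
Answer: $1512$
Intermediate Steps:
$- 18 p \left(-7\right) = \left(-18\right) 12 \left(-7\right) = \left(-216\right) \left(-7\right) = 1512$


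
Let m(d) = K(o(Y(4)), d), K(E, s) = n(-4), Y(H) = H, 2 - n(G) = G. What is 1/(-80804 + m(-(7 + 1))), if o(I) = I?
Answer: -1/80798 ≈ -1.2377e-5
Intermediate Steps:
n(G) = 2 - G
K(E, s) = 6 (K(E, s) = 2 - 1*(-4) = 2 + 4 = 6)
m(d) = 6
1/(-80804 + m(-(7 + 1))) = 1/(-80804 + 6) = 1/(-80798) = -1/80798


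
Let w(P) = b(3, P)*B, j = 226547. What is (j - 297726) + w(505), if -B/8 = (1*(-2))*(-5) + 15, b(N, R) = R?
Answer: -172179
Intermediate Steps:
B = -200 (B = -8*((1*(-2))*(-5) + 15) = -8*(-2*(-5) + 15) = -8*(10 + 15) = -8*25 = -200)
w(P) = -200*P (w(P) = P*(-200) = -200*P)
(j - 297726) + w(505) = (226547 - 297726) - 200*505 = -71179 - 101000 = -172179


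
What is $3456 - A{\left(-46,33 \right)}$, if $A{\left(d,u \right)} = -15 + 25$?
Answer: $3446$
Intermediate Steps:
$A{\left(d,u \right)} = 10$
$3456 - A{\left(-46,33 \right)} = 3456 - 10 = 3446$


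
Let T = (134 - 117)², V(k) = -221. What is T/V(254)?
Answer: -17/13 ≈ -1.3077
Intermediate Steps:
T = 289 (T = 17² = 289)
T/V(254) = 289/(-221) = 289*(-1/221) = -17/13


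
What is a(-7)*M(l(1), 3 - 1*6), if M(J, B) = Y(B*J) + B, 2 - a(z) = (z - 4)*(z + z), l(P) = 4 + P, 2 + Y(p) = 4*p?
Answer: 9880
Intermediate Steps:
Y(p) = -2 + 4*p
a(z) = 2 - 2*z*(-4 + z) (a(z) = 2 - (z - 4)*(z + z) = 2 - (-4 + z)*2*z = 2 - 2*z*(-4 + z))
M(J, B) = -2 + B + 4*B*J (M(J, B) = (-2 + 4*(B*J)) + B = (-2 + 4*B*J) + B = -2 + B + 4*B*J)
a(-7)*M(l(1), 3 - 1*6) = (2 - 2*(-7)² + 8*(-7))*(-2 + (3 - 1*6) + 4*(3 - 1*6)*(4 + 1)) = (2 - 2*49 - 56)*(-2 + (3 - 6) + 4*(3 - 6)*5) = (2 - 98 - 56)*(-2 - 3 + 4*(-3)*5) = -152*(-2 - 3 - 60) = -152*(-65) = 9880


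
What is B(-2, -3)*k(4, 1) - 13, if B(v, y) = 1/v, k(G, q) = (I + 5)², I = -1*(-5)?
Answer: -63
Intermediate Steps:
I = 5
k(G, q) = 100 (k(G, q) = (5 + 5)² = 10² = 100)
B(-2, -3)*k(4, 1) - 13 = 100/(-2) - 13 = -½*100 - 13 = -50 - 13 = -63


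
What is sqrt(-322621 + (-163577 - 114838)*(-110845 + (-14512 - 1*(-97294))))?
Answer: 2*sqrt(1953209381) ≈ 88390.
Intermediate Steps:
sqrt(-322621 + (-163577 - 114838)*(-110845 + (-14512 - 1*(-97294)))) = sqrt(-322621 - 278415*(-110845 + (-14512 + 97294))) = sqrt(-322621 - 278415*(-110845 + 82782)) = sqrt(-322621 - 278415*(-28063)) = sqrt(-322621 + 7813160145) = sqrt(7812837524) = 2*sqrt(1953209381)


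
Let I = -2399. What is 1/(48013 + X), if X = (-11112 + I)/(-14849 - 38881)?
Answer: 53730/2579752001 ≈ 2.0828e-5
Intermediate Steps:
X = 13511/53730 (X = (-11112 - 2399)/(-14849 - 38881) = -13511/(-53730) = -13511*(-1/53730) = 13511/53730 ≈ 0.25146)
1/(48013 + X) = 1/(48013 + 13511/53730) = 1/(2579752001/53730) = 53730/2579752001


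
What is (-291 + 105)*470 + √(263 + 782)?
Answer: -87420 + √1045 ≈ -87388.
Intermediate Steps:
(-291 + 105)*470 + √(263 + 782) = -186*470 + √1045 = -87420 + √1045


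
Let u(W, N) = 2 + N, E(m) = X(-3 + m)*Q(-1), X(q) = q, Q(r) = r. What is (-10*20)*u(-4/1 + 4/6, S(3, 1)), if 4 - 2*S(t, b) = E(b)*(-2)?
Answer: -1200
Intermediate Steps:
E(m) = 3 - m (E(m) = (-3 + m)*(-1) = 3 - m)
S(t, b) = 5 - b (S(t, b) = 2 - (3 - b)*(-2)/2 = 2 - (-6 + 2*b)/2 = 2 + (3 - b) = 5 - b)
(-10*20)*u(-4/1 + 4/6, S(3, 1)) = (-10*20)*(2 + (5 - 1*1)) = -200*(2 + (5 - 1)) = -200*(2 + 4) = -200*6 = -1200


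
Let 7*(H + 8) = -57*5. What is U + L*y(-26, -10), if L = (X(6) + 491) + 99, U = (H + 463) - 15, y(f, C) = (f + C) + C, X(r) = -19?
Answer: -181067/7 ≈ -25867.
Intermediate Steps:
y(f, C) = f + 2*C (y(f, C) = (C + f) + C = f + 2*C)
H = -341/7 (H = -8 + (-57*5)/7 = -8 + (⅐)*(-285) = -8 - 285/7 = -341/7 ≈ -48.714)
U = 2795/7 (U = (-341/7 + 463) - 15 = 2900/7 - 15 = 2795/7 ≈ 399.29)
L = 571 (L = (-19 + 491) + 99 = 472 + 99 = 571)
U + L*y(-26, -10) = 2795/7 + 571*(-26 + 2*(-10)) = 2795/7 + 571*(-26 - 20) = 2795/7 + 571*(-46) = 2795/7 - 26266 = -181067/7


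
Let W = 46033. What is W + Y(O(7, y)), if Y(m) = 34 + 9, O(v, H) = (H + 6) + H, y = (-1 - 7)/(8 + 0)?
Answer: 46076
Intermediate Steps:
y = -1 (y = -8/8 = -8*⅛ = -1)
O(v, H) = 6 + 2*H (O(v, H) = (6 + H) + H = 6 + 2*H)
Y(m) = 43
W + Y(O(7, y)) = 46033 + 43 = 46076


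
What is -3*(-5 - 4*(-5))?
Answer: -45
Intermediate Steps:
-3*(-5 - 4*(-5)) = -3*(-5 + 20) = -3*15 = -45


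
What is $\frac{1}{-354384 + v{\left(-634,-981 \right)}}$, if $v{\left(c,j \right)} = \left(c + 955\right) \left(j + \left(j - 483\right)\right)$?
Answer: $- \frac{1}{1139229} \approx -8.7779 \cdot 10^{-7}$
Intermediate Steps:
$v{\left(c,j \right)} = \left(-483 + 2 j\right) \left(955 + c\right)$ ($v{\left(c,j \right)} = \left(955 + c\right) \left(j + \left(j - 483\right)\right) = \left(955 + c\right) \left(j + \left(-483 + j\right)\right) = \left(955 + c\right) \left(-483 + 2 j\right) = \left(-483 + 2 j\right) \left(955 + c\right)$)
$\frac{1}{-354384 + v{\left(-634,-981 \right)}} = \frac{1}{-354384 + \left(-461265 - -306222 + 1910 \left(-981\right) + 2 \left(-634\right) \left(-981\right)\right)} = \frac{1}{-354384 + \left(-461265 + 306222 - 1873710 + 1243908\right)} = \frac{1}{-354384 - 784845} = \frac{1}{-1139229} = - \frac{1}{1139229}$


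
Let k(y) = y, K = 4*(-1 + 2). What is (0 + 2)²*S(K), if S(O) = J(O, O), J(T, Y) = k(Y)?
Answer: 16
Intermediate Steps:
K = 4 (K = 4*1 = 4)
J(T, Y) = Y
S(O) = O
(0 + 2)²*S(K) = (0 + 2)²*4 = 2²*4 = 4*4 = 16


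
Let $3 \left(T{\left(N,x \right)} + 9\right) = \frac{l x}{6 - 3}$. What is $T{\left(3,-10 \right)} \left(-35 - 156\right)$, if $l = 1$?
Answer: $\frac{17381}{9} \approx 1931.2$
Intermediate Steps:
$T{\left(N,x \right)} = -9 + \frac{x}{9}$ ($T{\left(N,x \right)} = -9 + \frac{1 x \frac{1}{6 - 3}}{3} = -9 + \frac{x \frac{1}{3}}{3} = -9 + \frac{\frac{1}{3} x}{3} = -9 + \frac{x}{9}$)
$T{\left(3,-10 \right)} \left(-35 - 156\right) = \left(-9 + \frac{1}{9} \left(-10\right)\right) \left(-35 - 156\right) = \left(-9 - \frac{10}{9}\right) \left(-191\right) = \left(- \frac{91}{9}\right) \left(-191\right) = \frac{17381}{9}$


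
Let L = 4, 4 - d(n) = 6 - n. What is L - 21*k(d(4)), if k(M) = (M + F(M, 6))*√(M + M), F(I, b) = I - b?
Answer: 88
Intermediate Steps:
d(n) = -2 + n (d(n) = 4 - (6 - n) = 4 + (-6 + n) = -2 + n)
k(M) = √2*√M*(-6 + 2*M) (k(M) = (M + (M - 1*6))*√(M + M) = (M + (M - 6))*√(2*M) = (M + (-6 + M))*(√2*√M) = (-6 + 2*M)*(√2*√M) = √2*√M*(-6 + 2*M))
L - 21*k(d(4)) = 4 - 42*√2*√(-2 + 4)*(-3 + (-2 + 4)) = 4 - 42*√2*√2*(-3 + 2) = 4 - 42*√2*√2*(-1) = 4 - 21*(-4) = 4 + 84 = 88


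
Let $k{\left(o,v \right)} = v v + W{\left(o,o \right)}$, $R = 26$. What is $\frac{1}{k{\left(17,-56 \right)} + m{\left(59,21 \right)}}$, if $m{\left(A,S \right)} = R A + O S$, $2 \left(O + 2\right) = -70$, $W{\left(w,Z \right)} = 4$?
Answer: $\frac{1}{3897} \approx 0.00025661$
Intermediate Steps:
$O = -37$ ($O = -2 + \frac{1}{2} \left(-70\right) = -2 - 35 = -37$)
$k{\left(o,v \right)} = 4 + v^{2}$ ($k{\left(o,v \right)} = v v + 4 = v^{2} + 4 = 4 + v^{2}$)
$m{\left(A,S \right)} = - 37 S + 26 A$ ($m{\left(A,S \right)} = 26 A - 37 S = - 37 S + 26 A$)
$\frac{1}{k{\left(17,-56 \right)} + m{\left(59,21 \right)}} = \frac{1}{\left(4 + \left(-56\right)^{2}\right) + \left(\left(-37\right) 21 + 26 \cdot 59\right)} = \frac{1}{\left(4 + 3136\right) + \left(-777 + 1534\right)} = \frac{1}{3140 + 757} = \frac{1}{3897}$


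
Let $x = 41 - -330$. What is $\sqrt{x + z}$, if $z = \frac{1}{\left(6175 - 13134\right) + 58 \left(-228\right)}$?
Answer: $\frac{6 \sqrt{4198003451}}{20183} \approx 19.261$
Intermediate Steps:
$x = 371$ ($x = 41 + 330 = 371$)
$z = - \frac{1}{20183}$ ($z = \frac{1}{\left(6175 - 13134\right) - 13224} = \frac{1}{-6959 - 13224} = \frac{1}{-20183} = - \frac{1}{20183} \approx -4.9547 \cdot 10^{-5}$)
$\sqrt{x + z} = \sqrt{371 - \frac{1}{20183}} = \sqrt{\frac{7487892}{20183}} = \frac{6 \sqrt{4198003451}}{20183}$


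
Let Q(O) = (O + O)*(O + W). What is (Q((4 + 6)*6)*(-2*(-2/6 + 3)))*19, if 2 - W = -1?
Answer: -766080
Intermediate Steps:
W = 3 (W = 2 - 1*(-1) = 2 + 1 = 3)
Q(O) = 2*O*(3 + O) (Q(O) = (O + O)*(O + 3) = (2*O)*(3 + O) = 2*O*(3 + O))
(Q((4 + 6)*6)*(-2*(-2/6 + 3)))*19 = ((2*((4 + 6)*6)*(3 + (4 + 6)*6))*(-2*(-2/6 + 3)))*19 = ((2*(10*6)*(3 + 10*6))*(-2*(-2*1/6 + 3)))*19 = ((2*60*(3 + 60))*(-2*(-1/3 + 3)))*19 = ((2*60*63)*(-2*8/3))*19 = (7560*(-16/3))*19 = -40320*19 = -766080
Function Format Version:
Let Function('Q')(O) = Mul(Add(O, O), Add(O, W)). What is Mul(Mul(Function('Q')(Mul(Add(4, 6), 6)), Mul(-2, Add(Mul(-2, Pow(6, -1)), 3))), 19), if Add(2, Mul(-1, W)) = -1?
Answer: -766080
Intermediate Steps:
W = 3 (W = Add(2, Mul(-1, -1)) = Add(2, 1) = 3)
Function('Q')(O) = Mul(2, O, Add(3, O)) (Function('Q')(O) = Mul(Add(O, O), Add(O, 3)) = Mul(Mul(2, O), Add(3, O)) = Mul(2, O, Add(3, O)))
Mul(Mul(Function('Q')(Mul(Add(4, 6), 6)), Mul(-2, Add(Mul(-2, Pow(6, -1)), 3))), 19) = Mul(Mul(Mul(2, Mul(Add(4, 6), 6), Add(3, Mul(Add(4, 6), 6))), Mul(-2, Add(Mul(-2, Pow(6, -1)), 3))), 19) = Mul(Mul(Mul(2, Mul(10, 6), Add(3, Mul(10, 6))), Mul(-2, Add(Mul(-2, Rational(1, 6)), 3))), 19) = Mul(Mul(Mul(2, 60, Add(3, 60)), Mul(-2, Add(Rational(-1, 3), 3))), 19) = Mul(Mul(Mul(2, 60, 63), Mul(-2, Rational(8, 3))), 19) = Mul(Mul(7560, Rational(-16, 3)), 19) = Mul(-40320, 19) = -766080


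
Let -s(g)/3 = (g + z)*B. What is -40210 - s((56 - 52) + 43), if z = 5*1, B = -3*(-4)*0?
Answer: -40210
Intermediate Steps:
B = 0 (B = 12*0 = 0)
z = 5
s(g) = 0 (s(g) = -3*(g + 5)*0 = -3*(5 + g)*0 = -3*0 = 0)
-40210 - s((56 - 52) + 43) = -40210 - 1*0 = -40210 + 0 = -40210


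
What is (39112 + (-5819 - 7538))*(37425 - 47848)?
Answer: -268444365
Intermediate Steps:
(39112 + (-5819 - 7538))*(37425 - 47848) = (39112 - 13357)*(-10423) = 25755*(-10423) = -268444365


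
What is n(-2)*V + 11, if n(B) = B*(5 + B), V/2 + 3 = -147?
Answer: 1811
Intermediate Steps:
V = -300 (V = -6 + 2*(-147) = -6 - 294 = -300)
n(-2)*V + 11 = -2*(5 - 2)*(-300) + 11 = -2*3*(-300) + 11 = -6*(-300) + 11 = 1800 + 11 = 1811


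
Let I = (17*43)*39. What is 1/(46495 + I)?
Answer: 1/75004 ≈ 1.3333e-5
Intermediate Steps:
I = 28509 (I = 731*39 = 28509)
1/(46495 + I) = 1/(46495 + 28509) = 1/75004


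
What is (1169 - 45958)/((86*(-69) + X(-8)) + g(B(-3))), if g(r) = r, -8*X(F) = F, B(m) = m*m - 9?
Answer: 44789/5933 ≈ 7.5491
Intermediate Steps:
B(m) = -9 + m² (B(m) = m² - 9 = -9 + m²)
X(F) = -F/8
(1169 - 45958)/((86*(-69) + X(-8)) + g(B(-3))) = (1169 - 45958)/((86*(-69) - ⅛*(-8)) + (-9 + (-3)²)) = -44789/((-5934 + 1) + (-9 + 9)) = -44789/(-5933 + 0) = -44789/(-5933) = -44789*(-1/5933) = 44789/5933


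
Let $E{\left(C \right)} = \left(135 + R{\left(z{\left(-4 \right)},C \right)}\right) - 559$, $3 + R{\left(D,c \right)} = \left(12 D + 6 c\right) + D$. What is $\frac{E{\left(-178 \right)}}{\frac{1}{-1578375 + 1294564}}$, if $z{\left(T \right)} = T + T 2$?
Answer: $468571961$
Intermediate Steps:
$z{\left(T \right)} = 3 T$ ($z{\left(T \right)} = T + 2 T = 3 T$)
$R{\left(D,c \right)} = -3 + 6 c + 13 D$ ($R{\left(D,c \right)} = -3 + \left(\left(12 D + 6 c\right) + D\right) = -3 + \left(\left(6 c + 12 D\right) + D\right) = -3 + \left(6 c + 13 D\right) = -3 + 6 c + 13 D$)
$E{\left(C \right)} = -583 + 6 C$ ($E{\left(C \right)} = \left(135 + \left(-3 + 6 C + 13 \cdot 3 \left(-4\right)\right)\right) - 559 = \left(135 + \left(-3 + 6 C + 13 \left(-12\right)\right)\right) - 559 = \left(135 - \left(159 - 6 C\right)\right) - 559 = \left(135 + \left(-159 + 6 C\right)\right) - 559 = \left(-24 + 6 C\right) - 559 = -583 + 6 C$)
$\frac{E{\left(-178 \right)}}{\frac{1}{-1578375 + 1294564}} = \frac{-583 + 6 \left(-178\right)}{\frac{1}{-1578375 + 1294564}} = \frac{-583 - 1068}{\frac{1}{-283811}} = - \frac{1651}{- \frac{1}{283811}} = \left(-1651\right) \left(-283811\right) = 468571961$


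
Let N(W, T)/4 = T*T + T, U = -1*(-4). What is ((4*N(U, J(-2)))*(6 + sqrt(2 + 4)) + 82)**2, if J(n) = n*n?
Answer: 4622404 + 1281280*sqrt(6) ≈ 7.7609e+6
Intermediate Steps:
J(n) = n**2
U = 4
N(W, T) = 4*T + 4*T**2 (N(W, T) = 4*(T*T + T) = 4*(T**2 + T) = 4*(T + T**2) = 4*T + 4*T**2)
((4*N(U, J(-2)))*(6 + sqrt(2 + 4)) + 82)**2 = ((4*(4*(-2)**2*(1 + (-2)**2)))*(6 + sqrt(2 + 4)) + 82)**2 = ((4*(4*4*(1 + 4)))*(6 + sqrt(6)) + 82)**2 = ((4*(4*4*5))*(6 + sqrt(6)) + 82)**2 = ((4*80)*(6 + sqrt(6)) + 82)**2 = (320*(6 + sqrt(6)) + 82)**2 = ((1920 + 320*sqrt(6)) + 82)**2 = (2002 + 320*sqrt(6))**2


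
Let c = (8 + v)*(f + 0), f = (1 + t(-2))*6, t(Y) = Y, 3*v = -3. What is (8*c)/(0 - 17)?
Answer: 336/17 ≈ 19.765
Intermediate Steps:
v = -1 (v = (⅓)*(-3) = -1)
f = -6 (f = (1 - 2)*6 = -1*6 = -6)
c = -42 (c = (8 - 1)*(-6 + 0) = 7*(-6) = -42)
(8*c)/(0 - 17) = (8*(-42))/(0 - 17) = -336/(-17) = -336*(-1/17) = 336/17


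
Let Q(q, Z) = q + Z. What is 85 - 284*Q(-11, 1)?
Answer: 2925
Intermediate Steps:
Q(q, Z) = Z + q
85 - 284*Q(-11, 1) = 85 - 284*(1 - 11) = 85 - 284*(-10) = 85 + 2840 = 2925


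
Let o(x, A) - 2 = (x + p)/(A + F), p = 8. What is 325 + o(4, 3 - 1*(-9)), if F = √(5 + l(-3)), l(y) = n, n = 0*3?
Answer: 45597/139 - 12*√5/139 ≈ 327.84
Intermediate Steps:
n = 0
l(y) = 0
F = √5 (F = √(5 + 0) = √5 ≈ 2.2361)
o(x, A) = 2 + (8 + x)/(A + √5) (o(x, A) = 2 + (x + 8)/(A + √5) = 2 + (8 + x)/(A + √5))
325 + o(4, 3 - 1*(-9)) = 325 + (8 + 4 + 2*(3 - 1*(-9)) + 2*√5)/((3 - 1*(-9)) + √5) = 325 + (8 + 4 + 2*(3 + 9) + 2*√5)/((3 + 9) + √5) = 325 + (8 + 4 + 2*12 + 2*√5)/(12 + √5) = 325 + (8 + 4 + 24 + 2*√5)/(12 + √5) = 325 + (36 + 2*√5)/(12 + √5)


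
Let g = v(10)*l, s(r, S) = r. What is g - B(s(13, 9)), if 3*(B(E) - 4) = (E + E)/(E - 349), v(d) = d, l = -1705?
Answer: -8595203/504 ≈ -17054.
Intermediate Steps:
B(E) = 4 + 2*E/(3*(-349 + E)) (B(E) = 4 + ((E + E)/(E - 349))/3 = 4 + ((2*E)/(-349 + E))/3 = 4 + (2*E/(-349 + E))/3 = 4 + 2*E/(3*(-349 + E)))
g = -17050 (g = 10*(-1705) = -17050)
g - B(s(13, 9)) = -17050 - 2*(-2094 + 7*13)/(3*(-349 + 13)) = -17050 - 2*(-2094 + 91)/(3*(-336)) = -17050 - 2*(-1)*(-2003)/(3*336) = -17050 - 1*2003/504 = -17050 - 2003/504 = -8595203/504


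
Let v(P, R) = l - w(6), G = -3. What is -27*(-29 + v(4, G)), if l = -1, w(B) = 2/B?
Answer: 819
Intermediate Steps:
v(P, R) = -4/3 (v(P, R) = -1 - 2/6 = -1 - 1*⅓ = -1 - ⅓ = -4/3)
-27*(-29 + v(4, G)) = -27*(-29 - 4/3) = -27*(-91/3) = 819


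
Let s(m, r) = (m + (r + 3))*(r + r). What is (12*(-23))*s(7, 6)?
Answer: -52992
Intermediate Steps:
s(m, r) = 2*r*(3 + m + r) (s(m, r) = (m + (3 + r))*(2*r) = (3 + m + r)*(2*r) = 2*r*(3 + m + r))
(12*(-23))*s(7, 6) = (12*(-23))*(2*6*(3 + 7 + 6)) = -552*6*16 = -276*192 = -52992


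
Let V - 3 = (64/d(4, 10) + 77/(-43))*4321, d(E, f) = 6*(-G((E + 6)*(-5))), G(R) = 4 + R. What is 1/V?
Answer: -2967/19975724 ≈ -0.00014853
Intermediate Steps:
d(E, f) = 156 + 30*E (d(E, f) = 6*(-(4 + (E + 6)*(-5))) = 6*(-(4 + (6 + E)*(-5))) = 6*(-(4 + (-30 - 5*E))) = 6*(-(-26 - 5*E)) = 6*(26 + 5*E) = 156 + 30*E)
V = -19975724/2967 (V = 3 + (64/(156 + 30*4) + 77/(-43))*4321 = 3 + (64/(156 + 120) + 77*(-1/43))*4321 = 3 + (64/276 - 77/43)*4321 = 3 + (64*(1/276) - 77/43)*4321 = 3 + (16/69 - 77/43)*4321 = 3 - 4625/2967*4321 = 3 - 19984625/2967 = -19975724/2967 ≈ -6732.6)
1/V = 1/(-19975724/2967) = -2967/19975724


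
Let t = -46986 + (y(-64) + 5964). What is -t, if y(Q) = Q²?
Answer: 36926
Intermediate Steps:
t = -36926 (t = -46986 + ((-64)² + 5964) = -46986 + (4096 + 5964) = -46986 + 10060 = -36926)
-t = -1*(-36926) = 36926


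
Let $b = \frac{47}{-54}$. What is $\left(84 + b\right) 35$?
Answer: $\frac{157115}{54} \approx 2909.5$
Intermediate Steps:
$b = - \frac{47}{54}$ ($b = 47 \left(- \frac{1}{54}\right) = - \frac{47}{54} \approx -0.87037$)
$\left(84 + b\right) 35 = \left(84 - \frac{47}{54}\right) 35 = \frac{4489}{54} \cdot 35 = \frac{157115}{54}$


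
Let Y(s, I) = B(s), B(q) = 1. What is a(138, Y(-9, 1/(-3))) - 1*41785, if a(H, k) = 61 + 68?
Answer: -41656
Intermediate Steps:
Y(s, I) = 1
a(H, k) = 129
a(138, Y(-9, 1/(-3))) - 1*41785 = 129 - 1*41785 = 129 - 41785 = -41656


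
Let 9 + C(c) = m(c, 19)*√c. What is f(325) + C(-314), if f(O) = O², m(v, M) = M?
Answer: 105616 + 19*I*√314 ≈ 1.0562e+5 + 336.68*I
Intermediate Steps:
C(c) = -9 + 19*√c
f(325) + C(-314) = 325² + (-9 + 19*√(-314)) = 105625 + (-9 + 19*(I*√314)) = 105625 + (-9 + 19*I*√314) = 105616 + 19*I*√314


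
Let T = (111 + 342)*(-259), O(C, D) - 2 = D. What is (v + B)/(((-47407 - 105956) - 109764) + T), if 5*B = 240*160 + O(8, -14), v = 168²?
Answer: -29918/317045 ≈ -0.094365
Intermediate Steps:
O(C, D) = 2 + D
v = 28224
B = 38388/5 (B = (240*160 + (2 - 14))/5 = (38400 - 12)/5 = (⅕)*38388 = 38388/5 ≈ 7677.6)
T = -117327 (T = 453*(-259) = -117327)
(v + B)/(((-47407 - 105956) - 109764) + T) = (28224 + 38388/5)/(((-47407 - 105956) - 109764) - 117327) = 179508/(5*((-153363 - 109764) - 117327)) = 179508/(5*(-263127 - 117327)) = (179508/5)/(-380454) = (179508/5)*(-1/380454) = -29918/317045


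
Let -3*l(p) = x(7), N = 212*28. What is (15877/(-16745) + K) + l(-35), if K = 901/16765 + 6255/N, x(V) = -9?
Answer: 150420857929/47611795280 ≈ 3.1593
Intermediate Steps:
N = 5936
l(p) = 3 (l(p) = -⅓*(-9) = 3)
K = 15744773/14216720 (K = 901/16765 + 6255/5936 = 15744773/14216720 ≈ 1.1075)
(15877/(-16745) + K) + l(-35) = (15877/(-16745) + 15744773/14216720) + 3 = (15877*(-1/16745) + 15744773/14216720) + 3 = (-15877/16745 + 15744773/14216720) + 3 = 7585472089/47611795280 + 3 = 150420857929/47611795280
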